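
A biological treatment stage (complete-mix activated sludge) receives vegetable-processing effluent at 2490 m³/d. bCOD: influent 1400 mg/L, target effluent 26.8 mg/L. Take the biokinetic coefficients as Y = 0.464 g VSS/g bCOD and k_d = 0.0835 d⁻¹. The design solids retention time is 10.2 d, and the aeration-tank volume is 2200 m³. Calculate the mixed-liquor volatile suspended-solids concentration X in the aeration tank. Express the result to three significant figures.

X ≈ 3970 mg/L

From V·X·(1 + k_d·θ_c) = Y·Q·(S₀ − S)·θ_c: X = 0.464 × 2490 × (1400 − 26.8) × 10.2 / [2200 × (1 + 0.0835 × 10.2)] = 3972 mg/L.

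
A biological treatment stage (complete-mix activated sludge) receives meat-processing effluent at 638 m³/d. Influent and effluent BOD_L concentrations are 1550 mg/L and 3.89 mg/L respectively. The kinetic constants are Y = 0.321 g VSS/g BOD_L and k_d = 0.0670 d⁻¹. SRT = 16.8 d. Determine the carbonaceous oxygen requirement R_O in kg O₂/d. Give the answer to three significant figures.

Correct the yield for decay: Y_obs = Y/(1 + k_d θ_c) = 0.321 / (1 + 0.0670 × 16.8) = 0.321 / 2.126 = 0.1510.
Substrate removed = Q·(S₀ − S) = 638 m³/d × (1550 − 3.89) g/m³ = 9.86×10^5 g/d = 986.4 kg/d.
Net sludge production P_X = 0.1510 × 986.4 = 149.0 kg VSS/d.
Carbonaceous O₂ demand = substrate oxidised − cell-mass equivalent = 986.4 − 1.42 × 149.0 = 774.9 kg O₂/d.

R_O ≈ 775 kg O₂/d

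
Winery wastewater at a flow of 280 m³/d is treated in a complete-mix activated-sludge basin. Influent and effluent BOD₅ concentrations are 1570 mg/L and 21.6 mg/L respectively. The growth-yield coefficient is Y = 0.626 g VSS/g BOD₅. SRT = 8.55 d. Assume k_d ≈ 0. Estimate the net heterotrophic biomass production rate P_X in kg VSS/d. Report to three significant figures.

No decay correction is needed, so Y_obs = Y = 0.626.
ΔS = 1570 − 21.6 = 1548 mg/L, so the substrate removal rate is 280 × 1548/1000 = 433.6 kg BOD₅/d.
Net biomass production P_X = Y_obs × Q·(S₀ − S) = 0.6260 × 433.6 = 271.4 kg VSS/d.

P_X ≈ 271 kg VSS/d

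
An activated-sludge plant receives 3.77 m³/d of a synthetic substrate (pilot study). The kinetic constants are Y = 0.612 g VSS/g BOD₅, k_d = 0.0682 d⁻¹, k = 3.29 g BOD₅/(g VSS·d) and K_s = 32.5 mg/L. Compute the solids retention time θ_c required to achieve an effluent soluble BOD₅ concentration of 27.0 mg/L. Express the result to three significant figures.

Specific growth rate at S = 27.0 mg/L: μ = YkS/(K_s+S) = 0.612·3.29·27.0/(32.5+27.0) = 0.9137 d⁻¹.
1/θ_c = 0.9137 − 0.0682 = 0.8455 d⁻¹, so θ_c = 1.183 d.

θ_c ≈ 1.18 d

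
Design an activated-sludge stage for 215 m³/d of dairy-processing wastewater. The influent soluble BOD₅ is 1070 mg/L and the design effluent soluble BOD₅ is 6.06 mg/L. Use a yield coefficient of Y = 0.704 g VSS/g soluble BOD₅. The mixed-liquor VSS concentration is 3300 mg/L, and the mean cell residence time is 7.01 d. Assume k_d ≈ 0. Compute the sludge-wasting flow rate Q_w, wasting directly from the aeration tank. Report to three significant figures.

Q_w ≈ 48.8 m³/d

V·X = Y·Q·ΔS·θ_c gives V = 0.704 × 215 × (1070 − 6.06) × 7.01 / 3300 = 342.1 m³.
With mixed-liquor wasting, θ_c = V/Q_w, so Q_w = V/θ_c = 342.1/7.01 = 48.80 m³/d.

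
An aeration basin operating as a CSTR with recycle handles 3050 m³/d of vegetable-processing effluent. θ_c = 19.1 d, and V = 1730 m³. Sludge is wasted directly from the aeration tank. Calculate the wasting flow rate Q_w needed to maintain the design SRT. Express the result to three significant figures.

Q_w ≈ 90.6 m³/d

With mixed-liquor wasting, θ_c = V/Q_w, so Q_w = V/θ_c = 1730/19.1 = 90.58 m³/d.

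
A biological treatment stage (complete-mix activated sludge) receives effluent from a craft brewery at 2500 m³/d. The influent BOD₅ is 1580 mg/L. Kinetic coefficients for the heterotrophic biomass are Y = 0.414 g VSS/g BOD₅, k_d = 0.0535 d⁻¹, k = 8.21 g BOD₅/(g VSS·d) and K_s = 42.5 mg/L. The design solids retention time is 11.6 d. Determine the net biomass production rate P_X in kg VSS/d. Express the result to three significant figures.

For a completely mixed reactor with recycle the Lawrence–McCarty relation gives S = K_s·(1 + k_d·θ_c) / [θ_c·(Y·k − k_d) − 1] = 42.5 × (1 + 0.0535 × 11.6) / [11.6 × (0.414 × 8.21 − 0.0535) − 1] = 68.88 / 37.81 = 1.822 mg/L.
Correct the yield for decay: Y_obs = Y/(1 + k_d θ_c) = 0.414 / (1 + 0.0535 × 11.6) = 0.414 / 1.621 = 0.2555.
ΔS = 1580 − 1.82 = 1578 mg/L, so the substrate removal rate is 2500 × 1578/1000 = 3945 kg BOD₅/d.
So the net sludge growth is P_X = 0.2555 × 3945 = 1008 kg VSS/d.

P_X ≈ 1010 kg VSS/d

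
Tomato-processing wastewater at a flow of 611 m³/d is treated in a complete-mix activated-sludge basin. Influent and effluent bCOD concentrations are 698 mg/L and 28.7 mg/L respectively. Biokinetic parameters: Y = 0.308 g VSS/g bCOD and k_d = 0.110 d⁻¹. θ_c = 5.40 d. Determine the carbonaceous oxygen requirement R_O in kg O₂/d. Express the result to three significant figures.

R_O ≈ 297 kg O₂/d

Y_obs = Y / (1 + k_d θ_c) = 0.308 / (1 + 0.110 × 5.40) = 0.308 / 1.594 = 0.1932.
ΔS = 698 − 28.7 = 669.3 mg/L, so the substrate removal rate is 611 × 669.3/1000 = 408.9 kg bCOD/d.
Net sludge production P_X = 0.1932 × 408.9 = 79.02 kg VSS/d.
R_O = Q·(S₀ − S) − 1.42·P_X = 408.9 − 1.42 × 79.02 = 296.7 kg O₂/d.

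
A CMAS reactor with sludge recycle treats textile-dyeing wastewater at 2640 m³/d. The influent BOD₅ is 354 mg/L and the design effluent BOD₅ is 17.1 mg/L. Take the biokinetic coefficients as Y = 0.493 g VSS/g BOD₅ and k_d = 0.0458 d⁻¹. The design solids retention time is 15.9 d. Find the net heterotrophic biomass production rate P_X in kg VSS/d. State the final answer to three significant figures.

Observed yield with endogenous decay: Y_obs = Y / (1 + k_d·θ_c) = 0.493 / (1 + 0.0458 × 15.9) = 0.493 / 1.728 = 0.2853 g VSS/g BOD₅.
ΔS = 354 − 17.1 = 336.9 mg/L, so the substrate removal rate is 2640 × 336.9/1000 = 889.4 kg BOD₅/d.
So the net sludge growth is P_X = 0.2853 × 889.4 = 253.7 kg VSS/d.

P_X ≈ 254 kg VSS/d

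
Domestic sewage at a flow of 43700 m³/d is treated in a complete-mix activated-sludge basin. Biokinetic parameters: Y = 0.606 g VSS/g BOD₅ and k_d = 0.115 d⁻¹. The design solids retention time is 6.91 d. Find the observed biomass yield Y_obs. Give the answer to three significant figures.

Correct the yield for decay: Y_obs = Y/(1 + k_d θ_c) = 0.606 / (1 + 0.115 × 6.91) = 0.606 / 1.795 = 0.3377.

Y_obs ≈ 0.338 g VSS/g BOD₅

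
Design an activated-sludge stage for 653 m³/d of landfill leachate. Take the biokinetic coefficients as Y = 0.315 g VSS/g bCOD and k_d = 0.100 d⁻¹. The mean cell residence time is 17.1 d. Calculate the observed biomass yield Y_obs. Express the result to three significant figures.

Y_obs ≈ 0.116 g VSS/g bCOD

Observed yield with endogenous decay: Y_obs = Y / (1 + k_d·θ_c) = 0.315 / (1 + 0.100 × 17.1) = 0.315 / 2.710 = 0.1162 g VSS/g bCOD.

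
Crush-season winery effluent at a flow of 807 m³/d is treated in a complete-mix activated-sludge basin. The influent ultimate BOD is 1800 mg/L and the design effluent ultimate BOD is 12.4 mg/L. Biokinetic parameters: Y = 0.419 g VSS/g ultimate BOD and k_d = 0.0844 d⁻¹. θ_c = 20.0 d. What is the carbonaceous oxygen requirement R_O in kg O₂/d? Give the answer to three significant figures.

R_O ≈ 1120 kg O₂/d

Observed yield with endogenous decay: Y_obs = Y / (1 + k_d·θ_c) = 0.419 / (1 + 0.0844 × 20.0) = 0.419 / 2.688 = 0.1559 g VSS/g ultimate BOD.
Q·(S₀ − S) = 807 × (1800 − 12.4) × 10⁻³ = 1443 kg/d removed.
Biomass synthesised: P_X = Y_obs × 1443 = 224.9 kg VSS/d.
R_O = Q·ΔS − 1.42 P_X = 1443 − 319.3 = 1123 kg O₂/d.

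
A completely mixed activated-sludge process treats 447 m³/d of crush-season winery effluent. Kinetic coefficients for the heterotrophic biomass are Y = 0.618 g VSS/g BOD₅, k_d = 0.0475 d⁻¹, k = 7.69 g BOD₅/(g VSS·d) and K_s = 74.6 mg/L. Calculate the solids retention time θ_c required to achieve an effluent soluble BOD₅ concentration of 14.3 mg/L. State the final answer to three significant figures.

θ_c ≈ 1.39 d

From 1/θ_c = Y·k·S/(K_s + S) − k_d: Y·k·S/(K_s+S) = 0.618 × 7.69 × 14.3 / (74.6 + 14.3) = 0.7645 d⁻¹.
Then 1/θ_c = μ − k_d = 0.7645 − 0.0475 = 0.7170 d⁻¹, giving θ_c = 1.395 d.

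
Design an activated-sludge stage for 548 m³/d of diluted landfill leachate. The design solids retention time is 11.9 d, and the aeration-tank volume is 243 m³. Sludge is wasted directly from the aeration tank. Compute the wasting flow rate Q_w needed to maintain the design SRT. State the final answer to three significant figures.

Q_w ≈ 20.4 m³/d

For wasting at MLVSS concentration, Q_w = V/θ_c = 243.0/11.9 = 20.42 m³/d.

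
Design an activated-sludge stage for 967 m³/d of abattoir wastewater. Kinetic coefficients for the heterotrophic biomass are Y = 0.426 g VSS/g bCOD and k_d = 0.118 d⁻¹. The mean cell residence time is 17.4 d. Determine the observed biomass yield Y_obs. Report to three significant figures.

The observed yield is Y_obs = Y/(1 + k_d·θ_c) = 0.426 / (1 + 0.118 × 17.4) = 0.426 / 3.053 = 0.1395 g VSS per g bCOD removed.

Y_obs ≈ 0.140 g VSS/g bCOD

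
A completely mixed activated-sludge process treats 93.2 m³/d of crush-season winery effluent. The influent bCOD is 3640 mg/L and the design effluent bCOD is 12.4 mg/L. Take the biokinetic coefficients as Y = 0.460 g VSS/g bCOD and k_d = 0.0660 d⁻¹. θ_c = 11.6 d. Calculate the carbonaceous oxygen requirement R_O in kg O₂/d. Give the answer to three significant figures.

Correct the yield for decay: Y_obs = Y/(1 + k_d θ_c) = 0.460 / (1 + 0.0660 × 11.6) = 0.460 / 1.766 = 0.2605.
Q·(S₀ − S) = 93.2 × (3640 − 12.4) × 10⁻³ = 338.1 kg/d removed.
P_X = Y_obs·Q·(S₀ − S) = 0.2605 × 338.1 = 88.08 kg VSS/d.
R_O = Q·ΔS − 1.42 P_X = 338.1 − 125.1 = 213.0 kg O₂/d.

R_O ≈ 213 kg O₂/d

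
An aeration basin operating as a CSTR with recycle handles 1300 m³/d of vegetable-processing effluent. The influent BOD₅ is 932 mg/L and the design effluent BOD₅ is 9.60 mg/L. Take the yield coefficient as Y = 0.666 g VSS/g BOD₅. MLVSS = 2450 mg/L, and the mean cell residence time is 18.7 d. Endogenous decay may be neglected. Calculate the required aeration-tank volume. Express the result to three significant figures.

V ≈ 6100 m³

V·X = Y·Q·ΔS·θ_c gives V = 0.666 × 1300 × (932 − 9.60) × 18.7 / 2450 = 6096 m³.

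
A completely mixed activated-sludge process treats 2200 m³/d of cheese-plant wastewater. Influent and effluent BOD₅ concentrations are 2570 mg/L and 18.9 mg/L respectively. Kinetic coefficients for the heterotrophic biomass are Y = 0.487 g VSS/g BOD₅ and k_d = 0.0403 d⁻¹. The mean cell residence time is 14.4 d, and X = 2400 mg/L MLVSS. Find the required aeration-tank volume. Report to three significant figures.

From the SRT design equation V = Y Q (S₀−S) θ_c / [X (1 + k_d θ_c)] = 0.487 × 2200 × (2570 − 18.9) × 14.4 / [2400 × (1 + 0.0403 × 14.4)] = 3.94×10^7 / 3793 = 10377 m³.

V ≈ 10400 m³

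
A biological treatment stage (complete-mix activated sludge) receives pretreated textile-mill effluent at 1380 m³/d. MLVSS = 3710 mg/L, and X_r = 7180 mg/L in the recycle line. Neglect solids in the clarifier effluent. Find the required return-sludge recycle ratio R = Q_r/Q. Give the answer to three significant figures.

R ≈ 1.07

Mass balance around the secondary clarifier (neglecting effluent solids): R = X / (X_r − X) = 3710 / (7180 − 3710) = 1.069.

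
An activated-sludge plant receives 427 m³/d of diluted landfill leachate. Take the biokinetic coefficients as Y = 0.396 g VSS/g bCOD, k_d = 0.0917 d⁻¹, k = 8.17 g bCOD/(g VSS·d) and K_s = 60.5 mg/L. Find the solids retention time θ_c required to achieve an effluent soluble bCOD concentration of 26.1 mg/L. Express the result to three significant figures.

Specific growth rate at S = 26.1 mg/L: μ = YkS/(K_s+S) = 0.396·8.17·26.1/(60.5+26.1) = 0.9751 d⁻¹.
θ_c = 1/(μ − k_d) = 1/(0.9751 − 0.0917) = 1/0.8834 = 1.132 d.

θ_c ≈ 1.13 d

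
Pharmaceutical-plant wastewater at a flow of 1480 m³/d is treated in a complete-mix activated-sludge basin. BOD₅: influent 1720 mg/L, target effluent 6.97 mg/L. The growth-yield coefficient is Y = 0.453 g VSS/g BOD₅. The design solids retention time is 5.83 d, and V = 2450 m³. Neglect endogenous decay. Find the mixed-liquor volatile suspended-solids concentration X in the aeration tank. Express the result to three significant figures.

X ≈ 2730 mg/L

From V·X = Y·Q·(S₀ − S)·θ_c (decay neglected): X = 0.453 × 1480 × (1720 − 6.97) × 5.83 / 2450 = 2733 mg/L.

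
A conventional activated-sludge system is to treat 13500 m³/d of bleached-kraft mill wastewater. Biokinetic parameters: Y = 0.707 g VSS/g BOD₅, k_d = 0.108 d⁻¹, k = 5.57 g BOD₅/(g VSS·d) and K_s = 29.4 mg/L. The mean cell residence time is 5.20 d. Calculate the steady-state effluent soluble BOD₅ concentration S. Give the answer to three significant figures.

For a completely mixed reactor with recycle the Lawrence–McCarty relation gives S = K_s·(1 + k_d·θ_c) / [θ_c·(Y·k − k_d) − 1] = 29.4 × (1 + 0.108 × 5.20) / [5.20 × (0.707 × 5.57 − 0.108) − 1] = 45.91 / 18.92 = 2.427 mg/L.

S ≈ 2.43 mg/L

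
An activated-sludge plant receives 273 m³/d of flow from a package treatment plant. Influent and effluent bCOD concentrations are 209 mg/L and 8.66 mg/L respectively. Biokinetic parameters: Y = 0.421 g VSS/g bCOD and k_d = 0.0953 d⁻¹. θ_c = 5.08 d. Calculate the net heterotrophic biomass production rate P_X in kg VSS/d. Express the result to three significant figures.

P_X ≈ 15.5 kg VSS/d

Observed yield with endogenous decay: Y_obs = Y / (1 + k_d·θ_c) = 0.421 / (1 + 0.0953 × 5.08) = 0.421 / 1.484 = 0.2837 g VSS/g bCOD.
Mass of bCOD removed per day: Q(S₀ − S) = 273 × 200.3 g/m³ = 54.69 kg/d.
P_X = Y_obs · Q(S₀ − S) = 0.2837 × 54.69 = 15.51 kg VSS/d.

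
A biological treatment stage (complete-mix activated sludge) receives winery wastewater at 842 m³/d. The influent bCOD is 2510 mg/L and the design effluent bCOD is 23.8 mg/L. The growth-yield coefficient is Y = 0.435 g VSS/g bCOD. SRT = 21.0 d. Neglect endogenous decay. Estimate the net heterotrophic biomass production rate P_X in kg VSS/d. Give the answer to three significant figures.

Since k_d ≈ 0, Y_obs = Y = 0.435 g VSS/g bCOD.
ΔS = 2510 − 23.8 = 2486 mg/L, so the substrate removal rate is 842 × 2486/1000 = 2093 kg bCOD/d.
So the net sludge growth is P_X = 0.4350 × 2093 = 910.6 kg VSS/d.

P_X ≈ 911 kg VSS/d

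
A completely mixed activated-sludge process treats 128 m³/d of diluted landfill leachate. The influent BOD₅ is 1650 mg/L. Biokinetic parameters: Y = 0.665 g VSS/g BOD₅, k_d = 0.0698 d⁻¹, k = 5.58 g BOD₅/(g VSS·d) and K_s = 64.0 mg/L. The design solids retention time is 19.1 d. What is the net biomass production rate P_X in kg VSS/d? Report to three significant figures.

From the Monod/SRT balance for a CMAS, S = K_s·(1+k_d θ_c)/[θ_c·(Y k − k_d) − 1] = 64.0 × (1 + 0.0698 × 19.1) / [19.1 × (0.665 × 5.58 − 0.0698) − 1] = 149.3 / 68.54 = 2.179 mg/L.
Observed yield with endogenous decay: Y_obs = Y / (1 + k_d·θ_c) = 0.665 / (1 + 0.0698 × 19.1) = 0.665 / 2.333 = 0.2850 g VSS/g BOD₅.
Q·(S₀ − S) = 128 × (1650 − 2.18) × 10⁻³ = 210.9 kg/d removed.
P_X = Y_obs · Q(S₀ − S) = 0.2850 × 210.9 = 60.12 kg VSS/d.

P_X ≈ 60.1 kg VSS/d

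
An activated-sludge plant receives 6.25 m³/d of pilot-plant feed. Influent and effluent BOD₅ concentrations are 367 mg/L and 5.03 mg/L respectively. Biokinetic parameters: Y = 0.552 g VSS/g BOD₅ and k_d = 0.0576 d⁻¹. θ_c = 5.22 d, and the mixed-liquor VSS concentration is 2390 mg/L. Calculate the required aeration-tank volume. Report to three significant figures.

V ≈ 2.10 m³

From the SRT design equation V = Y Q (S₀−S) θ_c / [X (1 + k_d θ_c)] = 0.552 × 6.25 × (367 − 5.03) × 5.22 / [2390 × (1 + 0.0576 × 5.22)] = 6.52×10^3 / 3109 = 2.097 m³.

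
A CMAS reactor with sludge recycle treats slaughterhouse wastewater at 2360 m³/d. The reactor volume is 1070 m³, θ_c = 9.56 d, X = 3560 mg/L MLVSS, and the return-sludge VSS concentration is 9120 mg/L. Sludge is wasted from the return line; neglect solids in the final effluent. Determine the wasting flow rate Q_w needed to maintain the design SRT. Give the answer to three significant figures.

Q_w ≈ 43.7 m³/d

θ_c = V·X/(Q_w·X_r) when wasting from the recycle, so Q_w = V·X/(θ_c·X_r) = 1070 × 3560 / (9.56 × 9120) = 43.69 m³/d.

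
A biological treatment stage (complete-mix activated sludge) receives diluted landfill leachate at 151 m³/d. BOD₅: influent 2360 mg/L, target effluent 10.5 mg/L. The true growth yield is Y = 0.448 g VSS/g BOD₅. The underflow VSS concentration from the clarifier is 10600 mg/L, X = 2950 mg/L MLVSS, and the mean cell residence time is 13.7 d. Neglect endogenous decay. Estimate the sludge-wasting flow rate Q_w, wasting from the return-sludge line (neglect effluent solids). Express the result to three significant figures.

Biomass mass balance (decay neglected): V·X = Y·Q·(S₀ − S)·θ_c, so V = 0.448 × 151 × (2360 − 10.5) × 13.7 / 2950 = 738.1 m³.
Wasting from the return line (neglecting effluent solids): Q_w = V·X / (θ_c·X_r) = 738.1 × 2950 / (13.7 × 10600) = 14.99 m³/d.

Q_w ≈ 15.0 m³/d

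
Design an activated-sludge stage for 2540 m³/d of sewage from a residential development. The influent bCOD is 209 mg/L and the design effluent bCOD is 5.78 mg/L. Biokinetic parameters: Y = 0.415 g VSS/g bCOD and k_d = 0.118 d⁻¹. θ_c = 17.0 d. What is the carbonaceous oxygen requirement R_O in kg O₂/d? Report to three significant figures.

Observed yield with endogenous decay: Y_obs = Y / (1 + k_d·θ_c) = 0.415 / (1 + 0.118 × 17.0) = 0.415 / 3.006 = 0.1381 g VSS/g bCOD.
ΔS = 209 − 5.78 = 203.2 mg/L, so the substrate removal rate is 2540 × 203.2/1000 = 516.2 kg bCOD/d.
P_X = Y_obs·Q·(S₀ − S) = 0.1381 × 516.2 = 71.26 kg VSS/d.
Carbonaceous O₂ demand = substrate oxidised − cell-mass equivalent = 516.2 − 1.42 × 71.26 = 415.0 kg O₂/d.

R_O ≈ 415 kg O₂/d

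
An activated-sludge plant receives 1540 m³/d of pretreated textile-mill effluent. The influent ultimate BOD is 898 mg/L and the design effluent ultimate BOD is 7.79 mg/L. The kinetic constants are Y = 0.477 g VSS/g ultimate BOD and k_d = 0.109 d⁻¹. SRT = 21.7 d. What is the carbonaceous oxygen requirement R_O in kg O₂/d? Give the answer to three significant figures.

The observed yield is Y_obs = Y/(1 + k_d·θ_c) = 0.477 / (1 + 0.109 × 21.7) = 0.477 / 3.365 = 0.1417 g VSS per g ultimate BOD removed.
Substrate removed = Q·(S₀ − S) = 1540 m³/d × (898 − 7.79) g/m³ = 1.37×10^6 g/d = 1371 kg/d.
P_X = Y_obs·Q·(S₀ − S) = 0.1417 × 1371 = 194.3 kg VSS/d.
Carbonaceous O₂ demand = substrate oxidised − cell-mass equivalent = 1371 − 1.42 × 194.3 = 1095 kg O₂/d.

R_O ≈ 1090 kg O₂/d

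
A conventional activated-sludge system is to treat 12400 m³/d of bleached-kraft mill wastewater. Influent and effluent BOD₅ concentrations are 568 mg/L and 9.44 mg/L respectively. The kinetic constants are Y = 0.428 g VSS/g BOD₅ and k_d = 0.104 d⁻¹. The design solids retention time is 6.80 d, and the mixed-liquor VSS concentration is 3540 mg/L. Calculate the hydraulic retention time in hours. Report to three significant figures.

From the SRT design equation V = Y Q (S₀−S) θ_c / [X (1 + k_d θ_c)] = 0.428 × 12400 × (568 − 9.44) × 6.80 / [3540 × (1 + 0.104 × 6.80)] = 2.02×10^7 / 6043 = 3335 m³.
HRT = V/Q = 3335 m³ / 12400 m³·d⁻¹ = 0.2690 d × 24 = 6.456 h.

τ ≈ 6.46 h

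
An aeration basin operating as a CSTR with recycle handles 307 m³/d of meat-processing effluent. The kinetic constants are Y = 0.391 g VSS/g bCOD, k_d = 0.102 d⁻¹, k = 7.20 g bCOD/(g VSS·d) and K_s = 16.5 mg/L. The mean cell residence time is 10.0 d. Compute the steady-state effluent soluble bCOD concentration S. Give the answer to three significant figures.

S ≈ 1.28 mg/L

From the Monod/SRT balance for a CMAS, S = K_s·(1+k_d θ_c)/[θ_c·(Y k − k_d) − 1] = 16.5 × (1 + 0.102 × 10.0) / [10.0 × (0.391 × 7.20 − 0.102) − 1] = 33.33 / 26.13 = 1.275 mg/L.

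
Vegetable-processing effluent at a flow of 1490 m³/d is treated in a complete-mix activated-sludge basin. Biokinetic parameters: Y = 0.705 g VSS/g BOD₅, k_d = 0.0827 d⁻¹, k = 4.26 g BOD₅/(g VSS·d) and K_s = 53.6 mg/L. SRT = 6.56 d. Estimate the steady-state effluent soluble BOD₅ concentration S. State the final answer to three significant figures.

S ≈ 4.55 mg/L

From the Monod/SRT balance for a CMAS, S = K_s·(1+k_d θ_c)/[θ_c·(Y k − k_d) − 1] = 53.6 × (1 + 0.0827 × 6.56) / [6.56 × (0.705 × 4.26 − 0.0827) − 1] = 82.68 / 18.16 = 4.553 mg/L.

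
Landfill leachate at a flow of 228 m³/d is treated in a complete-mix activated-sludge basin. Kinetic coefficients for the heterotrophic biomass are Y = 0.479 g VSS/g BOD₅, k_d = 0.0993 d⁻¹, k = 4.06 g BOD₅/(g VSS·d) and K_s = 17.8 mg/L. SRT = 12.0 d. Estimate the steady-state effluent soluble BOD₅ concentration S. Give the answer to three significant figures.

S ≈ 1.84 mg/L

From the Monod/SRT balance for a CMAS, S = K_s·(1+k_d θ_c)/[θ_c·(Y k − k_d) − 1] = 17.8 × (1 + 0.0993 × 12.0) / [12.0 × (0.479 × 4.06 − 0.0993) − 1] = 39.01 / 21.15 = 1.845 mg/L.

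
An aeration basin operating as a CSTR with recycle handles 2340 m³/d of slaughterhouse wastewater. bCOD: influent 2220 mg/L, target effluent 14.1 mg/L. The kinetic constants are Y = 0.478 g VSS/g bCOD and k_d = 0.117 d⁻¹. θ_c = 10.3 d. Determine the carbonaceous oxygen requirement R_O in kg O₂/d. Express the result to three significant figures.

R_O ≈ 3570 kg O₂/d

Correct the yield for decay: Y_obs = Y/(1 + k_d θ_c) = 0.478 / (1 + 0.117 × 10.3) = 0.478 / 2.205 = 0.2168.
Substrate removed = Q·(S₀ − S) = 2340 m³/d × (2220 − 14.1) g/m³ = 5.16×10^6 g/d = 5162 kg/d.
Net sludge production P_X = 0.2168 × 5162 = 1119 kg VSS/d.
R_O = Q·ΔS − 1.42 P_X = 5162 − 1589 = 3573 kg O₂/d.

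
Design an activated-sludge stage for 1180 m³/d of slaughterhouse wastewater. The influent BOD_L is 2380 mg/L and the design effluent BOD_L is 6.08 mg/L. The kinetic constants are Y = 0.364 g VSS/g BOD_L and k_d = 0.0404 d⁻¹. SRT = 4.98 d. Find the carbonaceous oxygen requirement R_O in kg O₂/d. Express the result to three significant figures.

Observed yield with endogenous decay: Y_obs = Y / (1 + k_d·θ_c) = 0.364 / (1 + 0.0404 × 4.98) = 0.364 / 1.201 = 0.3030 g VSS/g BOD_L.
Q·(S₀ − S) = 1180 × (2380 − 6.08) × 10⁻³ = 2801 kg/d removed.
Biomass synthesised: P_X = Y_obs × 2801 = 848.9 kg VSS/d.
R_O = Q·ΔS − 1.42 P_X = 2801 − 1205 = 1596 kg O₂/d.

R_O ≈ 1600 kg O₂/d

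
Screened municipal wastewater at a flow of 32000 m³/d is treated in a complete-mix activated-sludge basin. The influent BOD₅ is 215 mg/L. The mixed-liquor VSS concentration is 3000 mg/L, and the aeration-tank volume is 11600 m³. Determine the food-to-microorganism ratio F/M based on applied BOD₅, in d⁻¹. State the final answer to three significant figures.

Food-to-microorganism ratio F/M = Q S₀ / (V X) = 32000 × 215 / (11600 × 3000) = 0.1977 d⁻¹.

F/M ≈ 0.198 d⁻¹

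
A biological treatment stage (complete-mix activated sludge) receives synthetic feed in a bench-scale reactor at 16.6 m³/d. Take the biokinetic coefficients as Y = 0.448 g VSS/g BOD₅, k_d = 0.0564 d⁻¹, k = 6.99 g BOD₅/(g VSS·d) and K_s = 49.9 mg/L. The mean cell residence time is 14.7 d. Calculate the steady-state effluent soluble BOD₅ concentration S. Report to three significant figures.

For a completely mixed reactor with recycle the Lawrence–McCarty relation gives S = K_s·(1 + k_d·θ_c) / [θ_c·(Y·k − k_d) − 1] = 49.9 × (1 + 0.0564 × 14.7) / [14.7 × (0.448 × 6.99 − 0.0564) − 1] = 91.27 / 44.20 = 2.065 mg/L.

S ≈ 2.06 mg/L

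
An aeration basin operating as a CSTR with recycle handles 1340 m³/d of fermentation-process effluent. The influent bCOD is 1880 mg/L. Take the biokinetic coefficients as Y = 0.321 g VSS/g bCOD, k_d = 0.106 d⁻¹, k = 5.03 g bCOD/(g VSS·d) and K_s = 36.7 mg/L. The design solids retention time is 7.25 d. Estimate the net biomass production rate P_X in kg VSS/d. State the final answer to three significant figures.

Effluent substrate depends only on kinetics and SRT: S = K_s(1 + k_d θ_c) / [θ_c(Yk − k_d) − 1] = 36.7 × (1 + 0.106 × 7.25) / [7.25 × (0.321 × 5.03 − 0.106) − 1] = 64.90 / 9.938 = 6.531 mg/L.
Observed yield with endogenous decay: Y_obs = Y / (1 + k_d·θ_c) = 0.321 / (1 + 0.106 × 7.25) = 0.321 / 1.768 = 0.1815 g VSS/g bCOD.
ΔS = 1880 − 6.53 = 1873 mg/L, so the substrate removal rate is 1340 × 1873/1000 = 2510 kg bCOD/d.
Net biomass production P_X = Y_obs × Q·(S₀ − S) = 0.1815 × 2510 = 455.7 kg VSS/d.

P_X ≈ 456 kg VSS/d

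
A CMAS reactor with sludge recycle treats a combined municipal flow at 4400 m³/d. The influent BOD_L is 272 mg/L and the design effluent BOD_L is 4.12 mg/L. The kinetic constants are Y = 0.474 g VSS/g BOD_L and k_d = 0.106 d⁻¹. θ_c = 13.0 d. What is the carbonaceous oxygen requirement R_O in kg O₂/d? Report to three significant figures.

R_O ≈ 845 kg O₂/d

Y_obs = Y / (1 + k_d θ_c) = 0.474 / (1 + 0.106 × 13.0) = 0.474 / 2.378 = 0.1993.
Q·(S₀ − S) = 4400 × (272 − 4.12) × 10⁻³ = 1179 kg/d removed.
P_X = Y_obs·Q·(S₀ − S) = 0.1993 × 1179 = 234.9 kg VSS/d.
Carbonaceous O₂ demand = substrate oxidised − cell-mass equivalent = 1179 − 1.42 × 234.9 = 845.1 kg O₂/d.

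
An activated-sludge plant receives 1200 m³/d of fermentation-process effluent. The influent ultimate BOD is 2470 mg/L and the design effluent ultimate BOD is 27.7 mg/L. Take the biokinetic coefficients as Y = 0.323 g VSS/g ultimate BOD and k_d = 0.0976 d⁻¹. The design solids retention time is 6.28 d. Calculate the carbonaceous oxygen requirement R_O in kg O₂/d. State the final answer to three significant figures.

R_O ≈ 2100 kg O₂/d

The observed yield is Y_obs = Y/(1 + k_d·θ_c) = 0.323 / (1 + 0.0976 × 6.28) = 0.323 / 1.613 = 0.2003 g VSS per g ultimate BOD removed.
Substrate removed = Q·(S₀ − S) = 1200 m³/d × (2470 − 27.7) g/m³ = 2.93×10^6 g/d = 2931 kg/d.
Net sludge production P_X = 0.2003 × 2931 = 586.9 kg VSS/d.
R_O = Q·(S₀ − S) − 1.42·P_X = 2931 − 1.42 × 586.9 = 2097 kg O₂/d.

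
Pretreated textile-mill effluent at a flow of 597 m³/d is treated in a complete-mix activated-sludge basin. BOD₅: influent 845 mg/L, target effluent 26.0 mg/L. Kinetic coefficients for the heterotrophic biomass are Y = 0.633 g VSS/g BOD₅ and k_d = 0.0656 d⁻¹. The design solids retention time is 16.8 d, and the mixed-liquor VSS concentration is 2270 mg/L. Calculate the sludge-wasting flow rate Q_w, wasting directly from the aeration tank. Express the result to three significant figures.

Q_w ≈ 64.9 m³/d

Rearranging the biomass balance for a CMAS with decay, V = Y·Q·ΔS·θ_c / [X·(1+k_d θ_c)] = 0.633 × 597 × (845 − 26.0) × 16.8 / [2270 × (1 + 0.0656 × 16.8)] = 5.2×10^6 / 4772 = 1090 m³.
For wasting at MLVSS concentration, Q_w = V/θ_c = 1090/16.8 = 64.86 m³/d.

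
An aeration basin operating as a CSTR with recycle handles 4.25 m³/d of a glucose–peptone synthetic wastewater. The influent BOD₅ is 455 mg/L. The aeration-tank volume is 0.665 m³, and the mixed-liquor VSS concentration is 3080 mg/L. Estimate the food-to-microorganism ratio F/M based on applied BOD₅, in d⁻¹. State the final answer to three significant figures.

F/M = Q·S₀ / (V·X) = 4.25 × 455 / (0.6650 × 3080) = 0.9441 g BOD₅·(g VSS·d)⁻¹.

F/M ≈ 0.944 d⁻¹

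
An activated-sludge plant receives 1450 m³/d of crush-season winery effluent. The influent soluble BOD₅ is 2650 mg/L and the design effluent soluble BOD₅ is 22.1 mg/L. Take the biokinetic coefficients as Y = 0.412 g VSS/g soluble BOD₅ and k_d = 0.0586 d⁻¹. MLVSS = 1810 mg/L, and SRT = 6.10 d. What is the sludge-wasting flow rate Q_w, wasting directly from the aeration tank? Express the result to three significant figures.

Rearranging the biomass balance for a CMAS with decay, V = Y·Q·ΔS·θ_c / [X·(1+k_d θ_c)] = 0.412 × 1450 × (2650 − 22.1) × 6.10 / [1810 × (1 + 0.0586 × 6.10)] = 9.58×10^6 / 2457 = 3898 m³.
Wasting from the aeration tank: Q_w = V / θ_c = 3898 / 6.10 = 639.0 m³/d.

Q_w ≈ 639 m³/d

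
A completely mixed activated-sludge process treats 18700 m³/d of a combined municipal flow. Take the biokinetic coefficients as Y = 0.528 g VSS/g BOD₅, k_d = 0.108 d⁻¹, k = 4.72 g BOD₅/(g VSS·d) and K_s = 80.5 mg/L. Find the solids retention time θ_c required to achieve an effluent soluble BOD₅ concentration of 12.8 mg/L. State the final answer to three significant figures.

θ_c ≈ 4.28 d

Specific growth rate at S = 12.8 mg/L: μ = YkS/(K_s+S) = 0.528·4.72·12.8/(80.5+12.8) = 0.3419 d⁻¹.
Then 1/θ_c = μ − k_d = 0.3419 − 0.108 = 0.2339 d⁻¹, giving θ_c = 4.275 d.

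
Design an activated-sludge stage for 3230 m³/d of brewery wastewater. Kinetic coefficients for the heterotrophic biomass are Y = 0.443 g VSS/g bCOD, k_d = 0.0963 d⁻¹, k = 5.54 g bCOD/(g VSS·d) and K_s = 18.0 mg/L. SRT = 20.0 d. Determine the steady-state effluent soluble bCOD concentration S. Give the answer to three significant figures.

S ≈ 1.14 mg/L

For a completely mixed reactor with recycle the Lawrence–McCarty relation gives S = K_s·(1 + k_d·θ_c) / [θ_c·(Y·k − k_d) − 1] = 18.0 × (1 + 0.0963 × 20.0) / [20.0 × (0.443 × 5.54 − 0.0963) − 1] = 52.67 / 46.16 = 1.141 mg/L.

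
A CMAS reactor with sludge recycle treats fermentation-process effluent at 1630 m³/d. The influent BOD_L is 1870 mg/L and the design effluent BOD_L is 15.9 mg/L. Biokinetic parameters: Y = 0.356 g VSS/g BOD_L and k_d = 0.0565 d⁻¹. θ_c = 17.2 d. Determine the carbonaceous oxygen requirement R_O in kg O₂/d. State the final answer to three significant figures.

Correct the yield for decay: Y_obs = Y/(1 + k_d θ_c) = 0.356 / (1 + 0.0565 × 17.2) = 0.356 / 1.972 = 0.1805.
Substrate removed = Q·(S₀ − S) = 1630 m³/d × (1870 − 15.9) g/m³ = 3.02×10^6 g/d = 3022 kg/d.
Biomass synthesised: P_X = Y_obs × 3022 = 545.6 kg VSS/d.
R_O = Q·(S₀ − S) − 1.42·P_X = 3022 − 1.42 × 545.6 = 2247 kg O₂/d.

R_O ≈ 2250 kg O₂/d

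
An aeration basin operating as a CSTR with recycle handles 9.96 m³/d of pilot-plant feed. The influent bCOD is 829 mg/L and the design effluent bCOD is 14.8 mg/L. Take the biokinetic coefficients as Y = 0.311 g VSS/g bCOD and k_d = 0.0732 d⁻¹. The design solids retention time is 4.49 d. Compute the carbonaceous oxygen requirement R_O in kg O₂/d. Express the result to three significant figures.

Y_obs = Y / (1 + k_d θ_c) = 0.311 / (1 + 0.0732 × 4.49) = 0.311 / 1.329 = 0.2341.
Mass of bCOD removed per day: Q(S₀ − S) = 9.96 × 814.2 g/m³ = 8.109 kg/d.
Biomass synthesised: P_X = Y_obs × 8.109 = 1.898 kg VSS/d.
R_O = Q·ΔS − 1.42 P_X = 8.109 − 2.695 = 5.414 kg O₂/d.

R_O ≈ 5.41 kg O₂/d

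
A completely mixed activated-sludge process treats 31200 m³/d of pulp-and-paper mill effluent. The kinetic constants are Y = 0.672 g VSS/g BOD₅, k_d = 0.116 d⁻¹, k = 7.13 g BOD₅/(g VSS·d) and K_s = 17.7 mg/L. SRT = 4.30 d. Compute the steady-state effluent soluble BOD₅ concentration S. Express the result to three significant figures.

S ≈ 1.39 mg/L

For a completely mixed reactor with recycle the Lawrence–McCarty relation gives S = K_s·(1 + k_d·θ_c) / [θ_c·(Y·k − k_d) − 1] = 17.7 × (1 + 0.116 × 4.30) / [4.30 × (0.672 × 7.13 − 0.116) − 1] = 26.53 / 19.10 = 1.389 mg/L.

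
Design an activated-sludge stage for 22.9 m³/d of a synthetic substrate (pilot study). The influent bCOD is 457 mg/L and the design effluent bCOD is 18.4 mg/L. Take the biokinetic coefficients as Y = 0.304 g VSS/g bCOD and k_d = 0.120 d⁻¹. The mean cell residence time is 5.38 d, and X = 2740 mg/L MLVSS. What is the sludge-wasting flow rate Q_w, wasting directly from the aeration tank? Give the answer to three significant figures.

Q_w ≈ 0.677 m³/d

Rearranging the biomass balance for a CMAS with decay, V = Y·Q·ΔS·θ_c / [X·(1+k_d θ_c)] = 0.304 × 22.9 × (457 − 18.4) × 5.38 / [2740 × (1 + 0.120 × 5.38)] = 1.64×10^4 / 4509 = 3.643 m³.
Wasting from the aeration tank: Q_w = V / θ_c = 3.643 / 5.38 = 0.6772 m³/d.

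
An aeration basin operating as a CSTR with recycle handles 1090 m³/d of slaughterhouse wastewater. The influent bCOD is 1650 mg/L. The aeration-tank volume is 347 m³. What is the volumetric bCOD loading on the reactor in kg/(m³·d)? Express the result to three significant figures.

Applied bCOD load per unit volume = Q·S₀/V = (1090 × 1650/1000)/347.0 = 5.183 kg bCOD·m⁻³·d⁻¹.

L_v ≈ 5.18 kg bCOD/(m³·d)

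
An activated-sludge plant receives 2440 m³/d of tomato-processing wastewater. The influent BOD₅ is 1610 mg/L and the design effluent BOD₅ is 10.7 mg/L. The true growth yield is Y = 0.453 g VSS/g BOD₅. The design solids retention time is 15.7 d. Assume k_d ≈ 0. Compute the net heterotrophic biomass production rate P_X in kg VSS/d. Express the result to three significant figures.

With endogenous decay neglected, the observed yield equals the true yield: Y_obs = Y = 0.453 g VSS/g BOD₅.
ΔS = 1610 − 10.7 = 1599 mg/L, so the substrate removal rate is 2440 × 1599/1000 = 3902 kg BOD₅/d.
Net biomass production P_X = Y_obs × Q·(S₀ − S) = 0.4530 × 3902 = 1768 kg VSS/d.

P_X ≈ 1770 kg VSS/d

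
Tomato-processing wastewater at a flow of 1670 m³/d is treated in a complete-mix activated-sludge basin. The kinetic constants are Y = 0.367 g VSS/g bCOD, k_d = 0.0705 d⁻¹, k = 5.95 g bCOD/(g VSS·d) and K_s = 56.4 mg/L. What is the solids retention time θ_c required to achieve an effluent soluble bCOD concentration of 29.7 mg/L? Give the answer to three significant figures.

θ_c ≈ 1.46 d

At the target effluent, Y k S/(K_s+S) = 0.367×5.95×29.7/86.10 = 0.7532 d⁻¹.
Then 1/θ_c = μ − k_d = 0.7532 − 0.0705 = 0.6827 d⁻¹, giving θ_c = 1.465 d.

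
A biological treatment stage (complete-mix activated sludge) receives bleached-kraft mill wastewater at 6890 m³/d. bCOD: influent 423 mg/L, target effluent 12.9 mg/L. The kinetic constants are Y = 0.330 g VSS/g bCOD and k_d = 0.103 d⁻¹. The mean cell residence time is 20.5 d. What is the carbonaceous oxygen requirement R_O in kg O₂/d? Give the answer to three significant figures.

R_O ≈ 2400 kg O₂/d

Correct the yield for decay: Y_obs = Y/(1 + k_d θ_c) = 0.330 / (1 + 0.103 × 20.5) = 0.330 / 3.111 = 0.1061.
ΔS = 423 − 12.9 = 410.1 mg/L, so the substrate removal rate is 6890 × 410.1/1000 = 2826 kg bCOD/d.
Net sludge production P_X = 0.1061 × 2826 = 299.7 kg VSS/d.
Carbonaceous O₂ demand = substrate oxidised − cell-mass equivalent = 2826 − 1.42 × 299.7 = 2400 kg O₂/d.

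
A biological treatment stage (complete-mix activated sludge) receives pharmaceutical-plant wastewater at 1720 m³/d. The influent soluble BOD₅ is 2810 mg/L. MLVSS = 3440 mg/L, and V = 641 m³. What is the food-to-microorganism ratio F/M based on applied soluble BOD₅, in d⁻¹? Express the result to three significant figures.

F/M ≈ 2.19 d⁻¹

F/M = applied load / biomass = Q·S₀/(V·X) = 1720 × 2810 / (641.0 × 3440) = 2.192 d⁻¹.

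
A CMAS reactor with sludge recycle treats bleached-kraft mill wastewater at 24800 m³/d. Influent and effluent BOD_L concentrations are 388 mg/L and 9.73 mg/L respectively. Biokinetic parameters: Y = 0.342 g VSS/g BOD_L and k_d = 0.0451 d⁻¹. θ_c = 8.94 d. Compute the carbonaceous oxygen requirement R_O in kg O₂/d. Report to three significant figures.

Observed yield with endogenous decay: Y_obs = Y / (1 + k_d·θ_c) = 0.342 / (1 + 0.0451 × 8.94) = 0.342 / 1.403 = 0.2437 g VSS/g BOD_L.
ΔS = 388 − 9.73 = 378.3 mg/L, so the substrate removal rate is 24800 × 378.3/1000 = 9381 kg BOD_L/d.
P_X = Y_obs·Q·(S₀ − S) = 0.2437 × 9381 = 2286 kg VSS/d.
R_O = Q·(S₀ − S) − 1.42·P_X = 9381 − 1.42 × 2286 = 6134 kg O₂/d.

R_O ≈ 6130 kg O₂/d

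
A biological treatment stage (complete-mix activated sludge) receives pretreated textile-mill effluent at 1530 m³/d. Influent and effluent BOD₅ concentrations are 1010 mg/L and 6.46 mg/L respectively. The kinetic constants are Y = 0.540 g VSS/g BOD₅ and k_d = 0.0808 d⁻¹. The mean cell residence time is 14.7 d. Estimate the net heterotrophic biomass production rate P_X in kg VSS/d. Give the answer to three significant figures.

P_X ≈ 379 kg VSS/d

Y_obs = Y / (1 + k_d θ_c) = 0.540 / (1 + 0.0808 × 14.7) = 0.540 / 2.188 = 0.2468.
Mass of BOD₅ removed per day: Q(S₀ − S) = 1530 × 1004 g/m³ = 1535 kg/d.
Biomass produced: P_X = Y_obs·Q·ΔS = 0.2468 × 1535 ≈ 379.0 kg VSS/d.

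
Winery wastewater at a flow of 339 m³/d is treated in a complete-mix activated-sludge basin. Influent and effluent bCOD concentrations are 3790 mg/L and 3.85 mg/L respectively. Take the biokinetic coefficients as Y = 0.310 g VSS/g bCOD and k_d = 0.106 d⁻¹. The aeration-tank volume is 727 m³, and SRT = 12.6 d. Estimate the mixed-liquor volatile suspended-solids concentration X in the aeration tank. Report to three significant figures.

X = Y·Q·ΔS·θ_c / [V·(1 + k_d θ_c)] = 0.310 × 339 × (3790 − 3.85) × 12.6 / [727 × (1 + 0.106 × 12.6)] = 2953 mg/L.

X ≈ 2950 mg/L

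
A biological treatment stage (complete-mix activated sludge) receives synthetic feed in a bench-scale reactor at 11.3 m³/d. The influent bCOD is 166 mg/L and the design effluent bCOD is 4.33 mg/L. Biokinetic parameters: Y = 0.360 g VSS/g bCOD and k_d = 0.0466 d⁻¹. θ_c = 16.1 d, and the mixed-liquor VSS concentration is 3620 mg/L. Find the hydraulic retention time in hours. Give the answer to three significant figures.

τ ≈ 3.55 h

Rearranging the biomass balance for a CMAS with decay, V = Y·Q·ΔS·θ_c / [X·(1+k_d θ_c)] = 0.360 × 11.3 × (166 − 4.33) × 16.1 / [3620 × (1 + 0.0466 × 16.1)] = 1.06×10^4 / 6336 = 1.671 m³.
HRT = V/Q = 1.671 m³ / 11.3 m³·d⁻¹ = 0.1479 d × 24 = 3.549 h.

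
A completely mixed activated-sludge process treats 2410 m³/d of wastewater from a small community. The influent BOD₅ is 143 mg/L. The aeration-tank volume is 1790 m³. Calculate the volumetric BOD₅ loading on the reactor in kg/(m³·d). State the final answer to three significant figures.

Volumetric loading L_v = Q·S₀ / V = 2410 × 143 g/m³ / 1790 m³ = 192.5 g/(m³·d) = 0.1925 kg BOD₅/(m³·d).

L_v ≈ 0.193 kg BOD₅/(m³·d)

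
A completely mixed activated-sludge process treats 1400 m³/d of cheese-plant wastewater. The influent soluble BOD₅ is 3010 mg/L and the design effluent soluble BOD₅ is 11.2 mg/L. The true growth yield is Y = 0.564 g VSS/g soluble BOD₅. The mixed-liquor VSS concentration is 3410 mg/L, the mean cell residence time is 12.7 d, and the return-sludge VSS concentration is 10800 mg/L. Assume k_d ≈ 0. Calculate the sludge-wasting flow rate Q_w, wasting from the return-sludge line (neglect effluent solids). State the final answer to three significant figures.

Biomass mass balance (decay neglected): V·X = Y·Q·(S₀ − S)·θ_c, so V = 0.564 × 1400 × (3010 − 11.2) × 12.7 / 3410 = 8819 m³.
Q_w = (V·X)/(θ_c X_r) = 8819 × 3410 / (12.7 × 10800) = 219.2 m³/d.

Q_w ≈ 219 m³/d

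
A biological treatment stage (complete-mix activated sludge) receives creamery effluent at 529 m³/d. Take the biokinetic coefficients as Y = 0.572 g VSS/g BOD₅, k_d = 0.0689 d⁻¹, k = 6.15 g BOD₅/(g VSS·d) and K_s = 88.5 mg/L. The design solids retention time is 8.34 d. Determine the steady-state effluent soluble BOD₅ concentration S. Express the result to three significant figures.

For a completely mixed reactor with recycle the Lawrence–McCarty relation gives S = K_s·(1 + k_d·θ_c) / [θ_c·(Y·k − k_d) − 1] = 88.5 × (1 + 0.0689 × 8.34) / [8.34 × (0.572 × 6.15 − 0.0689) − 1] = 139.4 / 27.76 = 5.019 mg/L.

S ≈ 5.02 mg/L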